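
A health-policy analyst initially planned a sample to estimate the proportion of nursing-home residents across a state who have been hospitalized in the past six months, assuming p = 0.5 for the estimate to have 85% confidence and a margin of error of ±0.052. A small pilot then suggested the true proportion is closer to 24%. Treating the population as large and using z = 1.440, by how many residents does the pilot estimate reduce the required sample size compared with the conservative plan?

52

Conservative (p = 0.5): n = 1.440² × 0.25 / 0.052² ≈ 191.72 → 192.
Using p = 0.24: p(1−p) = 0.1824, so n = 1.440² × 0.1824 / 0.052² ≈ 139.88 → 140.
Reduction: 192 − 140 = 52.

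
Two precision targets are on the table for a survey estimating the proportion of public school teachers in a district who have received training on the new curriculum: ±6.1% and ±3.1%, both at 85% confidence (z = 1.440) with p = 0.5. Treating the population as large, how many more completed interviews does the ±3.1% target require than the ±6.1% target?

At ±6.1%: n = 1.440² × 0.2500 / 0.061² ≈ 139.32 → 140.
At ±3.1%: n = 1.440² × 0.2500 / 0.031² ≈ 539.44 → 540.
Additional respondents: 540 − 140 = 400.

400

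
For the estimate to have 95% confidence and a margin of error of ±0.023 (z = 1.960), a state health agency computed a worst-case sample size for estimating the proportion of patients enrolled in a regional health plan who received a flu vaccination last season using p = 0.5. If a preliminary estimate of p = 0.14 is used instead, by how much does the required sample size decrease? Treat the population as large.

Conservative (p = 0.5): n = 1.960² × 0.25 / 0.023² ≈ 1815.50 → 1816.
Using p = 0.14: p(1−p) = 0.1204, so n = 1.960² × 0.1204 / 0.023² ≈ 874.35 → 875.
Reduction: 1816 − 875 = 941.

941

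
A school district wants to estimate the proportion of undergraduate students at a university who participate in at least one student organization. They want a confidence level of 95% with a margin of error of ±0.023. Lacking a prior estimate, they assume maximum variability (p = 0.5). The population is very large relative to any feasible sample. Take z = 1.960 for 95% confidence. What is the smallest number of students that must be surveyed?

With p = 0.5, p(1−p) = 0.25.
n = z²·p(1−p)/E² = 1.960² × 0.2500 / 0.023² = 3.8416 × 0.2500 / 0.000529 ≈ 1815.50.
Rounding up gives n = 1816.

1816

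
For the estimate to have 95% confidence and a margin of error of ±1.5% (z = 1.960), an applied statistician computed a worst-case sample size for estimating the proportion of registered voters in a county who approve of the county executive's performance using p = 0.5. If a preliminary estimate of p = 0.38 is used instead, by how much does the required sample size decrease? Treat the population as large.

246

Conservative (p = 0.5): n = 1.960² × 0.25 / 0.015² ≈ 4268.44 → 4269.
Using p = 0.38: p(1−p) = 0.2356, so n = 1.960² × 0.2356 / 0.015² ≈ 4022.58 → 4023.
Reduction: 4269 − 4023 = 246.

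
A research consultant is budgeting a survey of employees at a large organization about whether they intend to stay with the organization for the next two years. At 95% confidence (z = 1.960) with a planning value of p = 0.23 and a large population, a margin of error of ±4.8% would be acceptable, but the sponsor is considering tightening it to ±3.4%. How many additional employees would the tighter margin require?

At ±4.8%: n = 1.960² × 0.1771 / 0.048² ≈ 295.29 → 296.
At ±3.4%: n = 1.960² × 0.1771 / 0.034² ≈ 588.54 → 589.
Additional respondents: 589 − 296 = 293.

293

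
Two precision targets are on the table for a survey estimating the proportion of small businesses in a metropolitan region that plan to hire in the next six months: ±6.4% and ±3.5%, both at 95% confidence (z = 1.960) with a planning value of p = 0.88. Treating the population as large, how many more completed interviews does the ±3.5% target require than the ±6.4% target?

At ±6.4%: n = 1.960² × 0.1056 / 0.064² ≈ 99.04 → 100.
At ±3.5%: n = 1.960² × 0.1056 / 0.035² ≈ 331.16 → 332.
Additional respondents: 332 − 100 = 232.

232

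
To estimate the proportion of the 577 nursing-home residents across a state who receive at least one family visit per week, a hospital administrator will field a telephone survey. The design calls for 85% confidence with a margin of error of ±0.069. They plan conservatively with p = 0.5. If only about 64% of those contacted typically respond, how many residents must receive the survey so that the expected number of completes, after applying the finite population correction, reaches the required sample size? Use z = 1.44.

144

Completed interviews needed (unadjusted): n₀ = 1.44² × 0.2500 / 0.069² ≈ 108.88 → 109.
FPC for N = 577: n = 109 / (1 + 108/577) = 109 / 1.1872 ≈ 91.81 → 92.
At a 64% response rate, contacts needed = 92 / 0.64 ≈ 143.75 → 144.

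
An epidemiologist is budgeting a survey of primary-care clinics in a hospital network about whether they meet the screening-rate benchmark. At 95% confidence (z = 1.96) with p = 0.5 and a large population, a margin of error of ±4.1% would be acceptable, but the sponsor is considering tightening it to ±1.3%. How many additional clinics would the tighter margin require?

At ±4.1%: n = 1.96² × 0.2500 / 0.041² ≈ 571.33 → 572.
At ±1.3%: n = 1.96² × 0.2500 / 0.013² ≈ 5682.84 → 5683.
Additional respondents: 5683 − 572 = 5111.

5111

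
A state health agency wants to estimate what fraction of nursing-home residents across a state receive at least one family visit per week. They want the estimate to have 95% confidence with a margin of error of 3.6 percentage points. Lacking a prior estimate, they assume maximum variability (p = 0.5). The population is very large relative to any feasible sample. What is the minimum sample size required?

742

For 95% confidence, z = 1.96.
With p = 0.5, p(1−p) = 0.25.
n = z²·p(1−p)/E² = 1.96² × 0.2500 / 0.036² = 3.8416 × 0.2500 / 0.001296 ≈ 741.05.
Rounding up gives n = 742.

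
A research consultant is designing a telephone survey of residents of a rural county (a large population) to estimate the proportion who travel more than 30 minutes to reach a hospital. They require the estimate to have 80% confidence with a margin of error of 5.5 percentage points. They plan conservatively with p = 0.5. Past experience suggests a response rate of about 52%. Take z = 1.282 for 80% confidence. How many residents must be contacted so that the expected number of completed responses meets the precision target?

262

Completed interviews needed: n₀ = 1.282² × 0.2500 / 0.055² ≈ 135.83 → 136.
At a 52% response rate, contacts needed = 136 / 0.52 ≈ 261.54 → 262.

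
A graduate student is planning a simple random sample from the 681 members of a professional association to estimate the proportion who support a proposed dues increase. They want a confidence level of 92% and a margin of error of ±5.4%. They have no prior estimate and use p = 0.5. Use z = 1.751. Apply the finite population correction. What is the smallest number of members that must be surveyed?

190

Unadjusted: n₀ = 1.751² × 0.50 × 0.50 / 0.054² ≈ 262.86, so n₀ = 263.
Finite population correction with N = 681: n = n₀ / (1 + (n₀−1)/N) = 263 / (1 + 262/681) = 263 / 1.3847 ≈ 189.93.
Rounding up, n = 190.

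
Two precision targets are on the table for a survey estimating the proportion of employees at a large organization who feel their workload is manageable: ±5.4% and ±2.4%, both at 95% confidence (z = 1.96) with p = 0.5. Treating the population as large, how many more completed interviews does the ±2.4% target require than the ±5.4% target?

At ±5.4%: n = 1.96² × 0.2500 / 0.054² ≈ 329.36 → 330.
At ±2.4%: n = 1.96² × 0.2500 / 0.024² ≈ 1667.36 → 1668.
Additional respondents: 1668 − 330 = 1338.

1338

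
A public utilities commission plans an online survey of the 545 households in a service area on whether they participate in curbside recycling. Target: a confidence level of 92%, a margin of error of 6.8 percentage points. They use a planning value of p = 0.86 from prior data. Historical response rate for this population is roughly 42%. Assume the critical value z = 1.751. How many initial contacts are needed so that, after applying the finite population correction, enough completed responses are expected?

Completed interviews needed (unadjusted): n₀ = 1.751² × 0.1204 / 0.068² ≈ 79.83 → 80.
FPC for N = 545: n = 80 / (1 + 79/545) = 80 / 1.1450 ≈ 69.87 → 70.
At a 42% response rate, contacts needed = 70 / 0.42 ≈ 166.67 → 167.

167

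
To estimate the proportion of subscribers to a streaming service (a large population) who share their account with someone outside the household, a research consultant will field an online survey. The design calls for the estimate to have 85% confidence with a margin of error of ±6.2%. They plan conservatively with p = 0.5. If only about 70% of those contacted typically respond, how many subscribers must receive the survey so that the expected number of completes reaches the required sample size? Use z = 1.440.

Completed interviews needed: n₀ = 1.440² × 0.2500 / 0.062² ≈ 134.86 → 135.
At a 70% response rate, contacts needed = 135 / 0.70 ≈ 192.86 → 193.

193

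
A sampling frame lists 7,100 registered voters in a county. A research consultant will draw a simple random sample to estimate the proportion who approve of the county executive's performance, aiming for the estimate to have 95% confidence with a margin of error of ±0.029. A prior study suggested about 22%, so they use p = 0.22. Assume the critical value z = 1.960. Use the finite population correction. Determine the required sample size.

707

Unadjusted: n₀ = 1.960² × 0.22 × 0.78 / 0.029² ≈ 783.85, so n₀ = 784.
Finite population correction with N = 7,100: n = n₀ / (1 + (n₀−1)/N) = 784 / (1 + 783/7100) = 784 / 1.1103 ≈ 706.13.
Rounding up, n = 707.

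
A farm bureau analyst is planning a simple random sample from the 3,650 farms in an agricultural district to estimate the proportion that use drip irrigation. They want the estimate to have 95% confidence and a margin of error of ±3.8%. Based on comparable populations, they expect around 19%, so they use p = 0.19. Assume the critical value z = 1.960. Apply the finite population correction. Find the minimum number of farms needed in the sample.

Unadjusted: n₀ = 1.960² × 0.19 × 0.81 / 0.038² ≈ 409.43, so n₀ = 410.
Finite population correction with N = 3,650: n = n₀ / (1 + (n₀−1)/N) = 410 / (1 + 409/3650) = 410 / 1.1121 ≈ 368.69.
Rounding up, n = 369.

369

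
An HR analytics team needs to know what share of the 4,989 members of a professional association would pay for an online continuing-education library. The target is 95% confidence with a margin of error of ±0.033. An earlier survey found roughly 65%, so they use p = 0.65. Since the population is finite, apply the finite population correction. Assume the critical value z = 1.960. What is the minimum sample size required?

Unadjusted: n₀ = 1.960² × 0.65 × 0.35 / 0.033² ≈ 802.54, so n₀ = 803.
Finite population correction with N = 4,989: n = n₀ / (1 + (n₀−1)/N) = 803 / (1 + 802/4989) = 803 / 1.1608 ≈ 691.79.
Rounding up, n = 692.

692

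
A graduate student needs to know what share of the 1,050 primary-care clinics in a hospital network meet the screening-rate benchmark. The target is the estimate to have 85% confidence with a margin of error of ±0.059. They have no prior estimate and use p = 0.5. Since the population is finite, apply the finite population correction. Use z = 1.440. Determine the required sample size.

Unadjusted: n₀ = 1.440² × 0.50 × 0.50 / 0.059² ≈ 148.92, so n₀ = 149.
Finite population correction with N = 1,050: n = n₀ / (1 + (n₀−1)/N) = 149 / (1 + 148/1050) = 149 / 1.1410 ≈ 130.59.
Rounding up, n = 131.

131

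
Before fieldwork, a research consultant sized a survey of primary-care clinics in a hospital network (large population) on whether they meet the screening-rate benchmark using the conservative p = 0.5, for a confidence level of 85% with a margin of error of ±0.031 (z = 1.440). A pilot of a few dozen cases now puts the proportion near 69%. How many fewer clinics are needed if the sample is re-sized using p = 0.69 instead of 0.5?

78

Conservative (p = 0.5): n = 1.440² × 0.25 / 0.031² ≈ 539.44 → 540.
Using p = 0.69: p(1−p) = 0.2139, so n = 1.440² × 0.2139 / 0.031² ≈ 461.54 → 462.
Reduction: 540 − 462 = 78.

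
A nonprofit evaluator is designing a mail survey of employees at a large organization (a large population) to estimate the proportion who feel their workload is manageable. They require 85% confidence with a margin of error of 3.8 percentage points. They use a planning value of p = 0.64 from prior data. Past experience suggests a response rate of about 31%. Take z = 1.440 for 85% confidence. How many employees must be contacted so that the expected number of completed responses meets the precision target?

Completed interviews needed: n₀ = 1.440² × 0.2304 / 0.038² ≈ 330.86 → 331.
At a 31% response rate, contacts needed = 331 / 0.31 ≈ 1067.74 → 1068.

1068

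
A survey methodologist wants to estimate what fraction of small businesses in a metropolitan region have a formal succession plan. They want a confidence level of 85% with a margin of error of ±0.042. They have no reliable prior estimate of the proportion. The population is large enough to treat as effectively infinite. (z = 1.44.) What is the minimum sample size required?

294

With no prior estimate, use p = 0.5, giving p(1−p) = 0.25.
n = z²·p(1−p)/E² = 1.44² × 0.2500 / 0.042² = 2.0736 × 0.2500 / 0.001764 ≈ 293.88.
Rounding up gives n = 294.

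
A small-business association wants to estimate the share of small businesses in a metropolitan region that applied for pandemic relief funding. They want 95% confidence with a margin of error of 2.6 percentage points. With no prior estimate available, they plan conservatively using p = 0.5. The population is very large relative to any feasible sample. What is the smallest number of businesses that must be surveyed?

1421

For 95% confidence, z = 1.960.
With p = 0.5, p(1−p) = 0.25.
n = z²·p(1−p)/E² = 1.960² × 0.2500 / 0.026² = 3.8416 × 0.2500 / 0.000676 ≈ 1420.71.
Rounding up gives n = 1421.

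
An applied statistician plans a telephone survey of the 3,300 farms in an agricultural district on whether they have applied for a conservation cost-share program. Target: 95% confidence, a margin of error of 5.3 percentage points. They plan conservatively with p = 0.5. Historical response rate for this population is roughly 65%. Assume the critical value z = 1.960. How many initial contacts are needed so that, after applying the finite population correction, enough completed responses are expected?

477

Completed interviews needed (unadjusted): n₀ = 1.960² × 0.2500 / 0.053² ≈ 341.90 → 342.
FPC for N = 3,300: n = 342 / (1 + 341/3300) = 342 / 1.1033 ≈ 309.97 → 310.
At a 65% response rate, contacts needed = 310 / 0.65 ≈ 476.92 → 477.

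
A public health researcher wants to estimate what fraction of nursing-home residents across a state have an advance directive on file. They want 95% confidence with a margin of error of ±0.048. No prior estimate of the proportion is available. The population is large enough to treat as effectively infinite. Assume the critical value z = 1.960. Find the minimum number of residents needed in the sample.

With no prior estimate, use p = 0.5, giving p(1−p) = 0.25.
n = z²·p(1−p)/E² = 1.960² × 0.2500 / 0.048² = 3.8416 × 0.2500 / 0.002304 ≈ 416.84.
Rounding up gives n = 417.

417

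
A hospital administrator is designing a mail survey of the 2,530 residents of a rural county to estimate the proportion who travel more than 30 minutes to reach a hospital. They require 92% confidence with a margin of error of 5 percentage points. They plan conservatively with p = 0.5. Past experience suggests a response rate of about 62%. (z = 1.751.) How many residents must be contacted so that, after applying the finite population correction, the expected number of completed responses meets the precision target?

Completed interviews needed (unadjusted): n₀ = 1.751² × 0.2500 / 0.050² ≈ 306.60 → 307.
FPC for N = 2,530: n = 307 / (1 + 306/2530) = 307 / 1.1209 ≈ 273.88 → 274.
At a 62% response rate, contacts needed = 274 / 0.62 ≈ 441.94 → 442.

442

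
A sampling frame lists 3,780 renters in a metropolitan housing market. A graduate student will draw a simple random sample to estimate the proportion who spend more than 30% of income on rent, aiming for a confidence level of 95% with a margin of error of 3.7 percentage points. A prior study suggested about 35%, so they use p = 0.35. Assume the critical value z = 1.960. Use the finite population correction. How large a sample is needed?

Unadjusted: n₀ = 1.960² × 0.35 × 0.65 / 0.037² ≈ 638.40, so n₀ = 639.
Finite population correction with N = 3,780: n = n₀ / (1 + (n₀−1)/N) = 639 / (1 + 638/3780) = 639 / 1.1688 ≈ 546.72.
Rounding up, n = 547.

547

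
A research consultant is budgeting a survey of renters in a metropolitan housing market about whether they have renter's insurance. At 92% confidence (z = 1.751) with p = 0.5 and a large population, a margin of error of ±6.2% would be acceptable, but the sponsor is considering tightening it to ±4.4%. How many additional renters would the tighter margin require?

At ±6.2%: n = 1.751² × 0.2500 / 0.062² ≈ 199.40 → 200.
At ±4.4%: n = 1.751² × 0.2500 / 0.044² ≈ 395.92 → 396.
Additional respondents: 396 − 200 = 196.

196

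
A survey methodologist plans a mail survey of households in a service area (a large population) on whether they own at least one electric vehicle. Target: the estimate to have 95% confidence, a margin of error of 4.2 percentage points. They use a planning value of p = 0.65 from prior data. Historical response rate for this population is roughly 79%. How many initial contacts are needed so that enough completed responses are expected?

628

For 95% confidence, z = 1.96.
Completed interviews needed: n₀ = 1.96² × 0.2275 / 0.042² ≈ 495.44 → 496.
At a 79% response rate, contacts needed = 496 / 0.79 ≈ 627.85 → 628.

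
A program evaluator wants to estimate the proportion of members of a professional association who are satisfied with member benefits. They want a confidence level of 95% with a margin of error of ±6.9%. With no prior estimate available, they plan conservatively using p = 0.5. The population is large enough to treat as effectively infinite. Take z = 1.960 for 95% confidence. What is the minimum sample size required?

With p = 0.5, p(1−p) = 0.25.
n = z²·p(1−p)/E² = 1.960² × 0.2500 / 0.069² = 3.8416 × 0.2500 / 0.004761 ≈ 201.72.
Rounding up gives n = 202.

202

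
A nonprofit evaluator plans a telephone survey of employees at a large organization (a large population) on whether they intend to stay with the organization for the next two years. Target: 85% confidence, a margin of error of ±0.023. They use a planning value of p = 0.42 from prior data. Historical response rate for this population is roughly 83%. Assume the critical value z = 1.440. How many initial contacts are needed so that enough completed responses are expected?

1151

Completed interviews needed: n₀ = 1.440² × 0.2436 / 0.023² ≈ 954.88 → 955.
At an 83% response rate, contacts needed = 955 / 0.83 ≈ 1150.60 → 1151.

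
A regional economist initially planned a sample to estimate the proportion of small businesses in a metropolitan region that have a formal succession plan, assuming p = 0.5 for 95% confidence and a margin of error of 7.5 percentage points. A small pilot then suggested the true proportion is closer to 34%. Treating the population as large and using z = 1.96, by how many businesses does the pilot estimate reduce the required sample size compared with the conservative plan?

17

Conservative (p = 0.5): n = 1.96² × 0.25 / 0.075² ≈ 170.74 → 171.
Using p = 0.34: p(1−p) = 0.2244, so n = 1.96² × 0.2244 / 0.075² ≈ 153.25 → 154.
Reduction: 171 − 154 = 17.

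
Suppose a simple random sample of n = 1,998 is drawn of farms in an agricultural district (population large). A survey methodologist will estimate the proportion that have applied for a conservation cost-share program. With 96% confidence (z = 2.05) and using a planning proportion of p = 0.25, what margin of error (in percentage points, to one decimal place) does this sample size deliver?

2.0

SE(p̂) = √[p(1−p)/n] = √[0.1875/1998] = 0.00969.
E = z × SE = 2.05 × 0.00969 = 0.01986, or 2.0 percentage points.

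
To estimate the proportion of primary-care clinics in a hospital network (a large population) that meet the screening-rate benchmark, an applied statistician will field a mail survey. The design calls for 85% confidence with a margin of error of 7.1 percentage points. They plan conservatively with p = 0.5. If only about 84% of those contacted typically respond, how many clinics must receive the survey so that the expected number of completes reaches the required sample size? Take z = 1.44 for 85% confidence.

123

Completed interviews needed: n₀ = 1.44² × 0.2500 / 0.071² ≈ 102.84 → 103.
At an 84% response rate, contacts needed = 103 / 0.84 ≈ 122.62 → 123.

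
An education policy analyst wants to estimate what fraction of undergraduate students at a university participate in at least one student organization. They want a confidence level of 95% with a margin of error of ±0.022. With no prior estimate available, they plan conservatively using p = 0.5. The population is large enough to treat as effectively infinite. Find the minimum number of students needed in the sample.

1985

For 95% confidence, z = 1.960.
With p = 0.5, p(1−p) = 0.25.
n = z²·p(1−p)/E² = 1.960² × 0.2500 / 0.022² = 3.8416 × 0.2500 / 0.000484 ≈ 1984.30.
Rounding up gives n = 1985.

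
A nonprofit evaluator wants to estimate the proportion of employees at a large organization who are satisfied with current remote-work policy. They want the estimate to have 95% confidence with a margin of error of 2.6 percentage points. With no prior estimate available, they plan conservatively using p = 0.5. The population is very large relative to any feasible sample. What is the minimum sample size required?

1421

For 95% confidence, z = 1.960.
With p = 0.5, p(1−p) = 0.25.
n = z²·p(1−p)/E² = 1.960² × 0.2500 / 0.026² = 3.8416 × 0.2500 / 0.000676 ≈ 1420.71.
Rounding up gives n = 1421.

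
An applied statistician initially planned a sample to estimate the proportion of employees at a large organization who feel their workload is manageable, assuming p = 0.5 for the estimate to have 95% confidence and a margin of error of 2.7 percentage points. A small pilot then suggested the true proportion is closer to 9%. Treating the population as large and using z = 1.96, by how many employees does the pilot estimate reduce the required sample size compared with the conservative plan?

Conservative (p = 0.5): n = 1.96² × 0.25 / 0.027² ≈ 1317.42 → 1318.
Using p = 0.09: p(1−p) = 0.0819, so n = 1.96² × 0.0819 / 0.027² ≈ 431.59 → 432.
Reduction: 1318 − 432 = 886.

886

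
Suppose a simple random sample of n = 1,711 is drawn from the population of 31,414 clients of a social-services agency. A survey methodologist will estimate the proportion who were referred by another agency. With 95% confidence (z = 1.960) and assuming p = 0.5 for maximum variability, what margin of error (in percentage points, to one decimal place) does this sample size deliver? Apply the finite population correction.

2.3

Finite-population factor: (N−n)/(N−1) = (31414−1711)/(31414−1) = 0.9456.
SE(p̂) = √[p(1−p)/n · (N−n)/(N−1)] = √[0.2500/1711 × 0.9456] = 0.01175.
E = z × SE = 1.960 × 0.01175 = 0.02304 ≈ 2.3 percentage points.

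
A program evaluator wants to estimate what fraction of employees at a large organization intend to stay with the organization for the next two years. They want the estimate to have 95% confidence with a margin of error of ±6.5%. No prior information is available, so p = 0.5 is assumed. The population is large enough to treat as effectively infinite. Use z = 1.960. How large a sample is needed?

228

With p = 0.5, p(1−p) = 0.25.
n = z²·p(1−p)/E² = 1.960² × 0.2500 / 0.065² = 3.8416 × 0.2500 / 0.004225 ≈ 227.31.
Rounding up gives n = 228.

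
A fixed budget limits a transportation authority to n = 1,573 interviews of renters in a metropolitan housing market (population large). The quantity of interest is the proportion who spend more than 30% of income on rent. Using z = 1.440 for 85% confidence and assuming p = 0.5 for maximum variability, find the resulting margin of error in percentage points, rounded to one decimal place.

1.8

SE(p̂) = √[p(1−p)/n] = √[0.2500/1573] = 0.01261.
E = z × SE = 1.440 × 0.01261 = 0.01815, or 1.8 percentage points.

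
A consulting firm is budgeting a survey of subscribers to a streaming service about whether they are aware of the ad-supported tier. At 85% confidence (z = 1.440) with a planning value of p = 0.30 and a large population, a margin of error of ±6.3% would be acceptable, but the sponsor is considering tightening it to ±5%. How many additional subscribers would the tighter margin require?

65

At ±6.3%: n = 1.440² × 0.2100 / 0.063² ≈ 109.71 → 110.
At ±5%: n = 1.440² × 0.2100 / 0.050² ≈ 174.18 → 175.
Additional respondents: 175 − 110 = 65.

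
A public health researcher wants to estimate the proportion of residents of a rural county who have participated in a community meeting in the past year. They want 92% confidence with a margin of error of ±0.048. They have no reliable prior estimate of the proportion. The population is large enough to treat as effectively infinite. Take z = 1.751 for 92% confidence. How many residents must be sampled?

333

With no prior estimate, use p = 0.5, giving p(1−p) = 0.25.
n = z²·p(1−p)/E² = 1.751² × 0.2500 / 0.048² = 3.0660 × 0.2500 / 0.002304 ≈ 332.68.
Rounding up gives n = 333.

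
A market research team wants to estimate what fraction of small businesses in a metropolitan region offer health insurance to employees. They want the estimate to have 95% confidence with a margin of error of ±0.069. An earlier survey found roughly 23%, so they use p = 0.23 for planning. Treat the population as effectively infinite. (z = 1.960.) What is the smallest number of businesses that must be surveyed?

143

With p = 0.23, p(1−p) = 0.1771.
n = z²·p(1−p)/E² = 1.960² × 0.1771 / 0.069² = 3.8416 × 0.1771 / 0.004761 ≈ 142.90.
Rounding up gives n = 143.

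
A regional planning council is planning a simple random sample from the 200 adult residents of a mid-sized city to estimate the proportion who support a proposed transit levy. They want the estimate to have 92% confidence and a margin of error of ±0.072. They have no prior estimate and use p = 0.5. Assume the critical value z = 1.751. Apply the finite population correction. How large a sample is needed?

86

Unadjusted: n₀ = 1.751² × 0.50 × 0.50 / 0.072² ≈ 147.86, so n₀ = 148.
Finite population correction with N = 200: n = n₀ / (1 + (n₀−1)/N) = 148 / (1 + 147/200) = 148 / 1.7350 ≈ 85.30.
Rounding up, n = 86.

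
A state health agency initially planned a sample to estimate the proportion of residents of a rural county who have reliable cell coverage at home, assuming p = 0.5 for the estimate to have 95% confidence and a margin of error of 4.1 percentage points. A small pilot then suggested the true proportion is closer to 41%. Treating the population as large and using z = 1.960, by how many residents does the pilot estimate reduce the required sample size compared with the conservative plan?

Conservative (p = 0.5): n = 1.960² × 0.25 / 0.041² ≈ 571.33 → 572.
Using p = 0.41: p(1−p) = 0.2419, so n = 1.960² × 0.2419 / 0.041² ≈ 552.82 → 553.
Reduction: 572 − 553 = 19.

19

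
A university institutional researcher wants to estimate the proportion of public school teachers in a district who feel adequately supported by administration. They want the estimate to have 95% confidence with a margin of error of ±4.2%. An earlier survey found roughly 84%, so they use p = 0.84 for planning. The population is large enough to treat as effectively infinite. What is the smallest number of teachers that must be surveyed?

293

For 95% confidence, z = 1.960.
With p = 0.84, p(1−p) = 0.1344.
n = z²·p(1−p)/E² = 1.960² × 0.1344 / 0.042² = 3.8416 × 0.1344 / 0.001764 ≈ 292.69.
Rounding up gives n = 293.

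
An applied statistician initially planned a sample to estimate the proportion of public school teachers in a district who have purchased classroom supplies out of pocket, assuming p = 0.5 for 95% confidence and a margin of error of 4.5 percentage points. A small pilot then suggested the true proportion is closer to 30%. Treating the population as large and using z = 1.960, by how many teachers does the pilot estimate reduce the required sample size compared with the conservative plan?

Conservative (p = 0.5): n = 1.960² × 0.25 / 0.045² ≈ 474.27 → 475.
Using p = 0.30: p(1−p) = 0.2100, so n = 1.960² × 0.2100 / 0.045² ≈ 398.39 → 399.
Reduction: 475 − 399 = 76.

76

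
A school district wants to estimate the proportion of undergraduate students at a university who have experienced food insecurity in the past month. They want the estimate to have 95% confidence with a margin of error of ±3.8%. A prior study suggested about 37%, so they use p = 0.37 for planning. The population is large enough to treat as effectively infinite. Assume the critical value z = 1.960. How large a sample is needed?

With p = 0.37, p(1−p) = 0.2331.
n = z²·p(1−p)/E² = 1.960² × 0.2331 / 0.038² = 3.8416 × 0.2331 / 0.001444 ≈ 620.14.
Rounding up gives n = 621.

621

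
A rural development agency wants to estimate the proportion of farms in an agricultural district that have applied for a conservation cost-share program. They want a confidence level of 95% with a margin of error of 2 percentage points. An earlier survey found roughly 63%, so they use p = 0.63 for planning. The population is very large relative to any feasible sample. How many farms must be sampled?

For 95% confidence, z = 1.960.
With p = 0.63, p(1−p) = 0.2331.
n = z²·p(1−p)/E² = 1.960² × 0.2331 / 0.020² = 3.8416 × 0.2331 / 0.000400 ≈ 2238.69.
Rounding up gives n = 2239.

2239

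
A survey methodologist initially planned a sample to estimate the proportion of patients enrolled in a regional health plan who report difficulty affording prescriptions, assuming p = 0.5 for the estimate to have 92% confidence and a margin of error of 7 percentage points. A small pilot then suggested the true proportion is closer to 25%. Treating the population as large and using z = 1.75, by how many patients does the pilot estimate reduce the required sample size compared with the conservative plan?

39

Conservative (p = 0.5): n = 1.75² × 0.25 / 0.070² ≈ 156.25 → 157.
Using p = 0.25: p(1−p) = 0.1875, so n = 1.75² × 0.1875 / 0.070² ≈ 117.19 → 118.
Reduction: 157 − 118 = 39.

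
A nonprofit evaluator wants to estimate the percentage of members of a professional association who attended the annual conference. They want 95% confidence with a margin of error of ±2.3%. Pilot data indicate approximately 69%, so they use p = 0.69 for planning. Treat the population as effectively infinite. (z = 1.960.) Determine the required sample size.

1554

With p = 0.69, p(1−p) = 0.2139.
n = z²·p(1−p)/E² = 1.960² × 0.2139 / 0.023² = 3.8416 × 0.2139 / 0.000529 ≈ 1553.34.
Rounding up gives n = 1554.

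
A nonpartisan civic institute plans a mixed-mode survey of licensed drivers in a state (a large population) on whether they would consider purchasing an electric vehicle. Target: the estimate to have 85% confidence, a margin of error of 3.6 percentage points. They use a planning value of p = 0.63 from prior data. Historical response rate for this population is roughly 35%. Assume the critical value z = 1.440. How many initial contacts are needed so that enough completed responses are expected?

1066

Completed interviews needed: n₀ = 1.440² × 0.2331 / 0.036² ≈ 372.96 → 373.
At a 35% response rate, contacts needed = 373 / 0.35 ≈ 1065.71 → 1066.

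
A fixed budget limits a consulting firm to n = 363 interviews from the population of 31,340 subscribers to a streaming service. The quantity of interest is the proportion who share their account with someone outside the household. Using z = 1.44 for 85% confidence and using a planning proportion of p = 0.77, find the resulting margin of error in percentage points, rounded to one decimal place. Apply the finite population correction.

3.2

Finite-population factor: (N−n)/(N−1) = (31340−363)/(31340−1) = 0.9884.
SE(p̂) = √[p(1−p)/n · (N−n)/(N−1)] = √[0.1771/363 × 0.9884] = 0.02196.
E = z × SE = 1.44 × 0.02196 = 0.03162 ≈ 3.2 percentage points.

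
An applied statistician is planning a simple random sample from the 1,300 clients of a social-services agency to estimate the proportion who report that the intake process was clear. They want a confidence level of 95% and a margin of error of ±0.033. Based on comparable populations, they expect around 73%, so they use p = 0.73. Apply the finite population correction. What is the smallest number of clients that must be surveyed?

For 95% confidence, z = 1.96.
Unadjusted: n₀ = 1.96² × 0.73 × 0.27 / 0.033² ≈ 695.30, so n₀ = 696.
Finite population correction with N = 1,300: n = n₀ / (1 + (n₀−1)/N) = 696 / (1 + 695/1300) = 696 / 1.5346 ≈ 453.53.
Rounding up, n = 454.

454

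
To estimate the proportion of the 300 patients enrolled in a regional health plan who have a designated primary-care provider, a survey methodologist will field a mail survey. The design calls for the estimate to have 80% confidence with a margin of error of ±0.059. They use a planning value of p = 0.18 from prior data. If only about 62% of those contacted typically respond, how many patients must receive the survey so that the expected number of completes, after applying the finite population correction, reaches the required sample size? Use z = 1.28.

92

Completed interviews needed (unadjusted): n₀ = 1.28² × 0.1476 / 0.059² ≈ 69.47 → 70.
FPC for N = 300: n = 70 / (1 + 69/300) = 70 / 1.2300 ≈ 56.91 → 57.
At a 62% response rate, contacts needed = 57 / 0.62 ≈ 91.94 → 92.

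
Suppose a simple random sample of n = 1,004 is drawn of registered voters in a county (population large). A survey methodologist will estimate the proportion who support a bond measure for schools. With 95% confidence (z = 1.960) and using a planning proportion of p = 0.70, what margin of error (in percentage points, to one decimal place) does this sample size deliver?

SE(p̂) = √[p(1−p)/n] = √[0.2100/1004] = 0.01446.
E = z × SE = 1.960 × 0.01446 = 0.02835, or 2.8 percentage points.

2.8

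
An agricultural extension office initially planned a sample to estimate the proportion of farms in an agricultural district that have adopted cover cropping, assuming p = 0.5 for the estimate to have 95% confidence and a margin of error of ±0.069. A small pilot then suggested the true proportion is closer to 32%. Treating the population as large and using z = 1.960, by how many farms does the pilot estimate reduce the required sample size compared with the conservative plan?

26

Conservative (p = 0.5): n = 1.960² × 0.25 / 0.069² ≈ 201.72 → 202.
Using p = 0.32: p(1−p) = 0.2176, so n = 1.960² × 0.2176 / 0.069² ≈ 175.58 → 176.
Reduction: 202 − 176 = 26.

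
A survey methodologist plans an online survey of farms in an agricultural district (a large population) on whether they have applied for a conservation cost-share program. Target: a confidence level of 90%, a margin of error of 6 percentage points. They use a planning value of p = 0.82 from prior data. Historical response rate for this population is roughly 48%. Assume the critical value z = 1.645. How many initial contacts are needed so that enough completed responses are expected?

232

Completed interviews needed: n₀ = 1.645² × 0.1476 / 0.060² ≈ 110.95 → 111.
At a 48% response rate, contacts needed = 111 / 0.48 ≈ 231.25 → 232.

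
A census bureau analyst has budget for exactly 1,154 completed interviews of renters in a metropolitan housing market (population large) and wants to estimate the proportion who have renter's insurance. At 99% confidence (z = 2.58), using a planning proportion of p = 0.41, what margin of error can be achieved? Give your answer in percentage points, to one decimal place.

SE(p̂) = √[p(1−p)/n] = √[0.2419/1154] = 0.01448.
E = z × SE = 2.58 × 0.01448 = 0.03735, or 3.7 percentage points.

3.7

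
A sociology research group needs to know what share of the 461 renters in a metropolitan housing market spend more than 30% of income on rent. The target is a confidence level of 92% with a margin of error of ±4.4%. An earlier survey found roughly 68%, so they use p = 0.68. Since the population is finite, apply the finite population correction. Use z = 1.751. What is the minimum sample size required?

198

Unadjusted: n₀ = 1.751² × 0.68 × 0.32 / 0.044² ≈ 344.61, so n₀ = 345.
Finite population correction with N = 461: n = n₀ / (1 + (n₀−1)/N) = 345 / (1 + 344/461) = 345 / 1.7462 ≈ 197.57.
Rounding up, n = 198.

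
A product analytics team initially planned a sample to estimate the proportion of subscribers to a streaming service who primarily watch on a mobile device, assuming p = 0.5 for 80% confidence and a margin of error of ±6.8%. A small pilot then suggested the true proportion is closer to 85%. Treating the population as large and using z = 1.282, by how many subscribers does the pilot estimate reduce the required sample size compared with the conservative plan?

43

Conservative (p = 0.5): n = 1.282² × 0.25 / 0.068² ≈ 88.86 → 89.
Using p = 0.85: p(1−p) = 0.1275, so n = 1.282² × 0.1275 / 0.068² ≈ 45.32 → 46.
Reduction: 89 − 46 = 43.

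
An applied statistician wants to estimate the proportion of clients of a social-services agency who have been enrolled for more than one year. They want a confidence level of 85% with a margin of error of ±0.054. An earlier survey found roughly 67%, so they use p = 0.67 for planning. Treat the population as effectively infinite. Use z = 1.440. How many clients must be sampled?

With p = 0.67, p(1−p) = 0.2211.
n = z²·p(1−p)/E² = 1.440² × 0.2211 / 0.054² = 2.0736 × 0.2211 / 0.002916 ≈ 157.23.
Rounding up gives n = 158.

158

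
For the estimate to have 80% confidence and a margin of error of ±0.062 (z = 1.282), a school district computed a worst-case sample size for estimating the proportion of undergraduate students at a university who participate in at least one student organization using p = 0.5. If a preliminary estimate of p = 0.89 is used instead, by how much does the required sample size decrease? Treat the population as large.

Conservative (p = 0.5): n = 1.282² × 0.25 / 0.062² ≈ 106.89 → 107.
Using p = 0.89: p(1−p) = 0.0979, so n = 1.282² × 0.0979 / 0.062² ≈ 41.86 → 42.
Reduction: 107 − 42 = 65.

65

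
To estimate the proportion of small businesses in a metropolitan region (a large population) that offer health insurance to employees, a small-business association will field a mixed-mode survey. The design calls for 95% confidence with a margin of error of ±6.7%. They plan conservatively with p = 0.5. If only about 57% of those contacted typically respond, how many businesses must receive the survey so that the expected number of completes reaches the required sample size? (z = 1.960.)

376

Completed interviews needed: n₀ = 1.960² × 0.2500 / 0.067² ≈ 213.95 → 214.
At a 57% response rate, contacts needed = 214 / 0.57 ≈ 375.44 → 376.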